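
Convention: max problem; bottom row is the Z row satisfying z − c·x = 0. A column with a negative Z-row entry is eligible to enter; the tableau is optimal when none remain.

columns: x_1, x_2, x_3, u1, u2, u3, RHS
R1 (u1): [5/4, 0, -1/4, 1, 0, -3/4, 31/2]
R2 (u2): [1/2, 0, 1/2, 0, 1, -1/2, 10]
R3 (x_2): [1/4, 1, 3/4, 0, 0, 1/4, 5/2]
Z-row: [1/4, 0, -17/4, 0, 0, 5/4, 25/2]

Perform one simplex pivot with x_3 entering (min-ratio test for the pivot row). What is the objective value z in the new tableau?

Ratio test on column x_3 — row 1: entry -1/4 ≤ 0; row 2: 10/(1/2) = 20; row 3: (5/2)/(3/4) = 10/3. Minimum is 10/3 at row 3 (x_2 leaves); pivot element 3/4.
Pivot on row 3; the Z-row RHS becomes 25/2 − (-17/4)·(10/3) = 80/3.

80/3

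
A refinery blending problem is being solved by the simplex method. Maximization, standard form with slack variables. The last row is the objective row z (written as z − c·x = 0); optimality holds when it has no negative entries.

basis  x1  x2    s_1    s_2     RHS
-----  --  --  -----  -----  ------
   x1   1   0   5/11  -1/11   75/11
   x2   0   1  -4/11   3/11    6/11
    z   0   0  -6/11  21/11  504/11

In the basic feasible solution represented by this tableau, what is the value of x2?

x2 is basic (row 2); its value is the RHS of that row, 6/11.

6/11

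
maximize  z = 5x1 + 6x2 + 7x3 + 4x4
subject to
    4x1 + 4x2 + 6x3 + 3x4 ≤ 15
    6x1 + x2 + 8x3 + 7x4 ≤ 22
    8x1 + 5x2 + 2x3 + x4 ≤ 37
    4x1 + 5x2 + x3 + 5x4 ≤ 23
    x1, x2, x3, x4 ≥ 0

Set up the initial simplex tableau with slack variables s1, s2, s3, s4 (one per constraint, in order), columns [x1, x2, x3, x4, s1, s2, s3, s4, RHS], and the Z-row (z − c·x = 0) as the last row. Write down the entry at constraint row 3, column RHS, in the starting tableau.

37

The RHS of constraint 3 is b_3 = 37.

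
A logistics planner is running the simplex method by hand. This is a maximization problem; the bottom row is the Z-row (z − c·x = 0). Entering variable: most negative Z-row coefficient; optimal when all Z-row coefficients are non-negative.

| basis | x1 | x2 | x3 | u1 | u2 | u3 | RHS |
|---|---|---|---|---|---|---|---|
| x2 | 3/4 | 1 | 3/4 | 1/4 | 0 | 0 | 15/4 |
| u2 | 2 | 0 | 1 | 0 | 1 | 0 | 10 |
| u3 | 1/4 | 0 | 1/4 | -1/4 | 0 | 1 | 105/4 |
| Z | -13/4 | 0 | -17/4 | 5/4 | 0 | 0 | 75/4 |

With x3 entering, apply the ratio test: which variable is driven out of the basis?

Column x3 entries and ratios — x2: (15/4)/(3/4) = 5; u2: 10/1 = 10; u3: (105/4)/(1/4) = 105.
Smallest ratio is 5 in the row of x2, so x2 leaves.

x2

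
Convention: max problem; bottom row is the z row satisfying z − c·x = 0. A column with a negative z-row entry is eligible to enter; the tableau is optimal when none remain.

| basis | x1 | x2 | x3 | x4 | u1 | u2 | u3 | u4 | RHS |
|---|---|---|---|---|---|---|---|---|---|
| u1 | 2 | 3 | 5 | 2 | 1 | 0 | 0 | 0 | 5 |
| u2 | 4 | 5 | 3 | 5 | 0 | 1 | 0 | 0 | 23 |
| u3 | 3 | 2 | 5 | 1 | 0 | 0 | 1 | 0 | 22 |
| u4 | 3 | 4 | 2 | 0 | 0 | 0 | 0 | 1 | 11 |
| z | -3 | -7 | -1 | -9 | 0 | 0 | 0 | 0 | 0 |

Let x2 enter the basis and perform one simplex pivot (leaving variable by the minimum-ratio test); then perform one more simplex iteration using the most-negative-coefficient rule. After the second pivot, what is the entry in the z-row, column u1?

9/2

Ratio test on column x2 — row 1: 5/3 = 5/3; row 2: 23/5 = 23/5; row 3: 22/2 = 11; row 4: 11/4 = 11/4. Minimum is 5/3 at row 1 (u1 leaves); pivot element 3.
Divide row 1 by 3; eliminate column x2 from the other rows.
Second iteration: most negative z-row entry is -13/3 in column x4, so x4 enters.
Ratio test on column x4 — row 1: (5/3)/(2/3) = 5/2; row 2: (44/3)/(5/3) = 44/5; row 3: entry -1/3 ≤ 0; row 4: entry -8/3 ≤ 0. Minimum is 5/2 at row 1 (x2 leaves); pivot element 2/3.
Divide row 1 by 2/3; eliminate column x4 from the other rows.
After both pivots, the entry at the z-row, column u1 is 9/2.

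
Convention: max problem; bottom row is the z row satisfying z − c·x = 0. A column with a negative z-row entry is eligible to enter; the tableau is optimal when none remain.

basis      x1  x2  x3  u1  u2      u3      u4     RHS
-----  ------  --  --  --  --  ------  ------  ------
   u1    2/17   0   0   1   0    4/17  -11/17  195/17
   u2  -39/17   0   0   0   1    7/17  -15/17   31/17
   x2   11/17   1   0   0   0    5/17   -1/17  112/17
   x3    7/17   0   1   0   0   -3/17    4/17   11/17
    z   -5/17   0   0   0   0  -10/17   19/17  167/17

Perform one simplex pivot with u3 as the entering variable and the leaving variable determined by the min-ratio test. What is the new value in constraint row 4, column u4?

Ratio test on column u3 — row 1: (195/17)/(4/17) = 195/4; row 2: (31/17)/(7/17) = 31/7; row 3: (112/17)/(5/17) = 112/5; row 4: entry -3/17 ≤ 0. Minimum is 31/7 at row 2 (u2 leaves); pivot element 7/17.
Divide row 2 by 7/17; eliminate column u3 from the other rows.
Row 4 update in column u4: 4/17 − (-3/17)·(-15/7) = -1/7.

-1/7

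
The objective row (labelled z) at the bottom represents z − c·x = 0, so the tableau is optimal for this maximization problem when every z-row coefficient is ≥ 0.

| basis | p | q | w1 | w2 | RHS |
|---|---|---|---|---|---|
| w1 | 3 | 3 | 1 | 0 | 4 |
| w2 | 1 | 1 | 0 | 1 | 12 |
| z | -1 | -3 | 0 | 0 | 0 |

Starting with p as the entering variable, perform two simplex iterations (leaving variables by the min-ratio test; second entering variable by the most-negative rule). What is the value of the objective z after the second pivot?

Ratio test on column p — row 1: 4/3 = 4/3; row 2: 12/1 = 12. Minimum is 4/3 at row 1 (w1 leaves); pivot element 3.
Pivot on row 1; the z-row RHS becomes 0 − (-1)·(4/3) = 4/3.
Next entering variable (most negative z-row entry -2): q.
Ratio test on column q — row 1: (4/3)/1 = 4/3; row 2: entry 0 ≤ 0. Minimum is 4/3 at row 1 (p leaves); pivot element 1.
After the second pivot the z-row RHS is 4/3 − (-2)·(4/3) = 4.

4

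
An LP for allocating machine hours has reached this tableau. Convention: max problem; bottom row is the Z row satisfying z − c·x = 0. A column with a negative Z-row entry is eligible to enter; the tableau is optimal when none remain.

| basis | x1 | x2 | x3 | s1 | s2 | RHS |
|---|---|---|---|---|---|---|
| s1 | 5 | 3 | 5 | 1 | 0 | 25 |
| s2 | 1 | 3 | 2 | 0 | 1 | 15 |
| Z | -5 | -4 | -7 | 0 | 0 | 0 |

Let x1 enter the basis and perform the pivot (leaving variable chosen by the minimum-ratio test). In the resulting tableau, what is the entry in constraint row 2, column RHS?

Ratio test on column x1 — row 1: 25/5 = 5; row 2: 15/1 = 15. Minimum is 5 at row 1 (s1 leaves); pivot element 5.
Divide row 1 by 5; eliminate column x1 from the other rows.
Row 2 update in column RHS: 15 − 1·5 = 10.

10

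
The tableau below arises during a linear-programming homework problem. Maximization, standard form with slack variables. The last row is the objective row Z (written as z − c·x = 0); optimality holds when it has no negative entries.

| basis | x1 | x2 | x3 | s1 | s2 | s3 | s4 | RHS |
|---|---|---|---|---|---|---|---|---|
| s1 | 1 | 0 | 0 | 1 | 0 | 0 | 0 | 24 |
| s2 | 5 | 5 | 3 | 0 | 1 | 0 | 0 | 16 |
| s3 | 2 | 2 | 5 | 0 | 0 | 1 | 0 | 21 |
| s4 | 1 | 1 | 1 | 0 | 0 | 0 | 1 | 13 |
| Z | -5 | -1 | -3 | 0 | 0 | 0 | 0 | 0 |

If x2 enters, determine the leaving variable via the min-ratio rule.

Column x2 entries and ratios — s1: 0 ≤ 0, skip; s2: 16/5 = 16/5; s3: 21/2 = 21/2; s4: 13/1 = 13.
Smallest ratio is 16/5 in the row of s2, so s2 leaves.

s2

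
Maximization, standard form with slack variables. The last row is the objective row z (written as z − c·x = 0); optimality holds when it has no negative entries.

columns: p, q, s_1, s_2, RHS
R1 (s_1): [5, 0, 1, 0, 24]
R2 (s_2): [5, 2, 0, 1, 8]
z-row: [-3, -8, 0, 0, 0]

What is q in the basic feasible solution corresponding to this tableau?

q is not in the basis, so in the current basic feasible solution q = 0.

0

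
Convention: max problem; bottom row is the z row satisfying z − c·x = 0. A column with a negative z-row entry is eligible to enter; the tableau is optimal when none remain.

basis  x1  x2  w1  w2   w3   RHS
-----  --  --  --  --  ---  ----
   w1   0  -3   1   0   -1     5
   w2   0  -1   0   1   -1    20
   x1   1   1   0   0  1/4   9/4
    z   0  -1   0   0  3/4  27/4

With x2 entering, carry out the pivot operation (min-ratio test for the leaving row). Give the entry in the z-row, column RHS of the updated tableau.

Ratio test on column x2 — row 1: entry -3 ≤ 0; row 2: entry -1 ≤ 0; row 3: (9/4)/1 = 9/4. Minimum is 9/4 at row 3 (x1 leaves); pivot element 1.
Divide row 3 by 1; eliminate column x2 from the other rows.
z-row update in column RHS: 27/4 − (-1)·(9/4) = 9.

9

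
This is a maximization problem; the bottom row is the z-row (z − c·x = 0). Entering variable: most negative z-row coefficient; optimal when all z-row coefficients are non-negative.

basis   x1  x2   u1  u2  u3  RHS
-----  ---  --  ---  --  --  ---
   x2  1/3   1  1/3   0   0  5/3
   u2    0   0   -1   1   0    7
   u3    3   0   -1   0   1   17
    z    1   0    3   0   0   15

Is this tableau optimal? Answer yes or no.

Every z-row coefficient is ≥ 0, so the tableau is optimal.

yes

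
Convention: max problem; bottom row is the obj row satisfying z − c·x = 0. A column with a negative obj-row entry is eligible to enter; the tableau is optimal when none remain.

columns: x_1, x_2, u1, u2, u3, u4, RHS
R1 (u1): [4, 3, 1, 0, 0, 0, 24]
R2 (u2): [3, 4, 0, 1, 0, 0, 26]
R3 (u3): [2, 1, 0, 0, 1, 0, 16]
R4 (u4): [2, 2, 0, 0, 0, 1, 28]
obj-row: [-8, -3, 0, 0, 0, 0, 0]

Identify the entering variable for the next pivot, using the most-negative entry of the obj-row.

Negative obj-row entries: x_1: -8, x_2: -3.
The most negative is -8 in column x_1, so x_1 enters.

x_1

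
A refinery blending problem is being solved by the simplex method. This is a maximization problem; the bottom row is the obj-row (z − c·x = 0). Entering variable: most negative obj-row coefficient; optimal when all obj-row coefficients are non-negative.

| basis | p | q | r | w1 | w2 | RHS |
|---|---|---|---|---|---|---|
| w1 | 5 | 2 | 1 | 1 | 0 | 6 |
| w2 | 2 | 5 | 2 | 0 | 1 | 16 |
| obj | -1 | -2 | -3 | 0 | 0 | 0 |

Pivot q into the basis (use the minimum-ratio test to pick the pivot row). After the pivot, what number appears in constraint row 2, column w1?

Ratio test on column q — row 1: 6/2 = 3; row 2: 16/5 = 16/5. Minimum is 3 at row 1 (w1 leaves); pivot element 2.
Divide row 1 by 2; eliminate column q from the other rows.
Row 2 update in column w1: 0 − 5·(1/2) = -5/2.

-5/2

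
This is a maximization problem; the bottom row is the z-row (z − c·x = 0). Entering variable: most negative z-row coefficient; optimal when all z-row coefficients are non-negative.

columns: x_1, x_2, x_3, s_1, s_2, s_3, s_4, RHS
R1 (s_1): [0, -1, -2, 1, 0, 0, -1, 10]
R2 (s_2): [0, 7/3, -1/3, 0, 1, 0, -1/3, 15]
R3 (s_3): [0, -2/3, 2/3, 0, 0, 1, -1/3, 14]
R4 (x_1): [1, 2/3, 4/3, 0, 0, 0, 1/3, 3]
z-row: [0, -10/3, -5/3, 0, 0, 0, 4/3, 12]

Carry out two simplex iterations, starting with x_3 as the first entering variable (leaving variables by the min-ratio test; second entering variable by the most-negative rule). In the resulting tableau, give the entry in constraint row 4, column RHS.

Ratio test on column x_3 — row 1: entry -2 ≤ 0; row 2: entry -1/3 ≤ 0; row 3: 14/(2/3) = 21; row 4: 3/(4/3) = 9/4. Minimum is 9/4 at row 4 (x_1 leaves); pivot element 4/3.
Divide row 4 by 4/3; eliminate column x_3 from the other rows.
Second iteration: most negative z-row entry is -5/2 in column x_2, so x_2 enters.
Ratio test on column x_2 — row 1: entry 0 ≤ 0; row 2: (63/4)/(5/2) = 63/10; row 3: entry -1 ≤ 0; row 4: (9/4)/(1/2) = 9/2. Minimum is 9/2 at row 4 (x_3 leaves); pivot element 1/2.
Divide row 4 by 1/2; eliminate column x_2 from the other rows.
After both pivots, the entry at constraint row 4, column RHS is 9/2.

9/2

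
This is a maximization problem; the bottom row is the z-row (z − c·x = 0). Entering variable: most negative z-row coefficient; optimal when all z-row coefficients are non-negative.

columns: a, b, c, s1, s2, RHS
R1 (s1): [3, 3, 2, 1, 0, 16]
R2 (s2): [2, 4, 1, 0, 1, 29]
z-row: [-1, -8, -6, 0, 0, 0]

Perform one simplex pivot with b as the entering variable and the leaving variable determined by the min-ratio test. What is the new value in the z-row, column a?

7

Ratio test on column b — row 1: 16/3 = 16/3; row 2: 29/4 = 29/4. Minimum is 16/3 at row 1 (s1 leaves); pivot element 3.
Divide row 1 by 3; eliminate column b from the other rows.
z-row update in column a: -1 − (-8)·1 = 7.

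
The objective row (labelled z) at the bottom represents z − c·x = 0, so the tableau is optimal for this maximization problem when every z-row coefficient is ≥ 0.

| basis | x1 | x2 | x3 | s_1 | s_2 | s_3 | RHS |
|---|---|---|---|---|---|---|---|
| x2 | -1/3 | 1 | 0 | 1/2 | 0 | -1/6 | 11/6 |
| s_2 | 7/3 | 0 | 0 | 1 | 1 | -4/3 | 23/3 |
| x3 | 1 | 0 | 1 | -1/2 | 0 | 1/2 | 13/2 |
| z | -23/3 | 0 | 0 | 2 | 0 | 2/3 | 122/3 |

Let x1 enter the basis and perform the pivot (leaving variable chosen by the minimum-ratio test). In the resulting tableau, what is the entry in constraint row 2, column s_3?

-4/7

Ratio test on column x1 — row 1: entry -1/3 ≤ 0; row 2: (23/3)/(7/3) = 23/7; row 3: (13/2)/1 = 13/2. Minimum is 23/7 at row 2 (s_2 leaves); pivot element 7/3.
Divide row 2 by 7/3; eliminate column x1 from the other rows.
In the new row 2, the s_3 entry is the old entry divided by the pivot: (-4/3)/(7/3) = -4/7.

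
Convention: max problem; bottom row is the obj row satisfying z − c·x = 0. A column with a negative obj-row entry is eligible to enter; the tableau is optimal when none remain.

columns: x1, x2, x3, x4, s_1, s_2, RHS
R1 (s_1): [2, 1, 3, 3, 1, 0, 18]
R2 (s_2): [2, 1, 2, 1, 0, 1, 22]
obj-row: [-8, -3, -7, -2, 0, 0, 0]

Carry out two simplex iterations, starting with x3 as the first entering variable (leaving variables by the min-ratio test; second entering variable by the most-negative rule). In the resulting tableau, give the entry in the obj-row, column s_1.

Ratio test on column x3 — row 1: 18/3 = 6; row 2: 22/2 = 11. Minimum is 6 at row 1 (s_1 leaves); pivot element 3.
Divide row 1 by 3; eliminate column x3 from the other rows.
Second iteration: most negative obj-row entry is -10/3 in column x1, so x1 enters.
Ratio test on column x1 — row 1: 6/(2/3) = 9; row 2: 10/(2/3) = 15. Minimum is 9 at row 1 (x3 leaves); pivot element 2/3.
Divide row 1 by 2/3; eliminate column x1 from the other rows.
After both pivots, the entry at the obj-row, column s_1 is 4.

4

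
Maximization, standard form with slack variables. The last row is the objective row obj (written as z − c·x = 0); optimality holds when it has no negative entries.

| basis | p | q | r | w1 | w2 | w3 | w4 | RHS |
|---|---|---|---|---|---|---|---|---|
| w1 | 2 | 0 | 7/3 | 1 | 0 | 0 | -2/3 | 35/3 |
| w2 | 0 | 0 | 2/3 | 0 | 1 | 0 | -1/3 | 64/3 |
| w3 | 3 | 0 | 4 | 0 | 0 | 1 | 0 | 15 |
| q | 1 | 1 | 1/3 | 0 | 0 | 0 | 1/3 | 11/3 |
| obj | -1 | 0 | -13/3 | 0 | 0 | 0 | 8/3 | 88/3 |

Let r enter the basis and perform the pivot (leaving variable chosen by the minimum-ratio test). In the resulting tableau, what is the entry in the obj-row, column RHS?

Ratio test on column r — row 1: (35/3)/(7/3) = 5; row 2: (64/3)/(2/3) = 32; row 3: 15/4 = 15/4; row 4: (11/3)/(1/3) = 11. Minimum is 15/4 at row 3 (w3 leaves); pivot element 4.
Divide row 3 by 4; eliminate column r from the other rows.
obj-row update in column RHS: 88/3 − (-13/3)·(15/4) = 547/12.

547/12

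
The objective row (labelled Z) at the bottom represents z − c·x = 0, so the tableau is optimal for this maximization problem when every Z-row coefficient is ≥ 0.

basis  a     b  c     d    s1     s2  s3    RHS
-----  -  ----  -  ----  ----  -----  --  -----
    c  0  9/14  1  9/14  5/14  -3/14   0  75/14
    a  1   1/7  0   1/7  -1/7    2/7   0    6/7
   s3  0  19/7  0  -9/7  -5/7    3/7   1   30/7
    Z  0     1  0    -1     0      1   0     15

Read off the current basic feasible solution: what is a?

a is basic (row 2); its value is the RHS of that row, 6/7.

6/7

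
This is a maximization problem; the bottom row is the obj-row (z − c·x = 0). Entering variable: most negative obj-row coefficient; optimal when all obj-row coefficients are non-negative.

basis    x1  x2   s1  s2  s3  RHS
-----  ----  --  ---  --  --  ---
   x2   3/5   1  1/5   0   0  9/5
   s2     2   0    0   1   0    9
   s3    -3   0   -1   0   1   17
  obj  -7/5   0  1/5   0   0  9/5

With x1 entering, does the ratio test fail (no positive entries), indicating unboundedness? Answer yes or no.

Column x1 has positive entries in row(s) 1, 2, so the ratio test bounds it — not unbounded.

no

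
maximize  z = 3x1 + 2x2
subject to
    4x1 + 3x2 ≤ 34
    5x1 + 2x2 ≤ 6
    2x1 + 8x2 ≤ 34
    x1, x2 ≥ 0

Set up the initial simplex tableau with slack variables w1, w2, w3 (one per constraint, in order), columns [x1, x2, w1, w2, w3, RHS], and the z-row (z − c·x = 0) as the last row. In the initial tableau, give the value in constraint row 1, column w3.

Slack w3 belongs to constraint 3; its column is the unit vector e_3, so the entry in row 1 is 0.

0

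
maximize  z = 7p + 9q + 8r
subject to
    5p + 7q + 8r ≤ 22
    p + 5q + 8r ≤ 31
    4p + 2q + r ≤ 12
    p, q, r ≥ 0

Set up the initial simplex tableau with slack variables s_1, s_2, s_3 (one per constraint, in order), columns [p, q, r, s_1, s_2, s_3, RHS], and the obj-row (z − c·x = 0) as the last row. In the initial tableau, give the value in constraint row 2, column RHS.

The RHS of constraint 2 is b_2 = 31.

31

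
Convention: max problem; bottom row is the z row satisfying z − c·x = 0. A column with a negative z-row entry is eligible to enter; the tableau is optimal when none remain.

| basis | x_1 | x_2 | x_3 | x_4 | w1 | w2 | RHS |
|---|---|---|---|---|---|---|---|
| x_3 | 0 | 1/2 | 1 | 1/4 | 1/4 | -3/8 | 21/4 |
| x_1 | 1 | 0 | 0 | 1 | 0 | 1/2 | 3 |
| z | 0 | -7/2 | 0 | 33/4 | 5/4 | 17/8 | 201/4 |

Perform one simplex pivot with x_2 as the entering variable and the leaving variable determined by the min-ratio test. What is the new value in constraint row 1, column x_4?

1/2

Ratio test on column x_2 — row 1: (21/4)/(1/2) = 21/2; row 2: entry 0 ≤ 0. Minimum is 21/2 at row 1 (x_3 leaves); pivot element 1/2.
Divide row 1 by 1/2; eliminate column x_2 from the other rows.
In the new row 1, the x_4 entry is the old entry divided by the pivot: (1/4)/(1/2) = 1/2.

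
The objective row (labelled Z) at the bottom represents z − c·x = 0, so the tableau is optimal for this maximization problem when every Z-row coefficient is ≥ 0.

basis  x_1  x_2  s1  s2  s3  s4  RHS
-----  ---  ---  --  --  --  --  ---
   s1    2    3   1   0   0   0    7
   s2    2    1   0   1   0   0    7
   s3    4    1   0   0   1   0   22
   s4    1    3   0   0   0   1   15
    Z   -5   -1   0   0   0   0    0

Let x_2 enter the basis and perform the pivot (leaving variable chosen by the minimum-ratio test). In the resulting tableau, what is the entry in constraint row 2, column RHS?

Ratio test on column x_2 — row 1: 7/3 = 7/3; row 2: 7/1 = 7; row 3: 22/1 = 22; row 4: 15/3 = 5. Minimum is 7/3 at row 1 (s1 leaves); pivot element 3.
Divide row 1 by 3; eliminate column x_2 from the other rows.
Row 2 update in column RHS: 7 − 1·(7/3) = 14/3.

14/3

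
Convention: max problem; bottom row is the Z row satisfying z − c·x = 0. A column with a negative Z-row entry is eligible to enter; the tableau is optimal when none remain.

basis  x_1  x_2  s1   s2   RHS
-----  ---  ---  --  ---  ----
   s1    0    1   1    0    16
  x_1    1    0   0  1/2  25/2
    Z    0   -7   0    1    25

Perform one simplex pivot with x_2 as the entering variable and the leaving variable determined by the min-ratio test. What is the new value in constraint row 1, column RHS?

16

Ratio test on column x_2 — row 1: 16/1 = 16; row 2: entry 0 ≤ 0. Minimum is 16 at row 1 (s1 leaves); pivot element 1.
Divide row 1 by 1; eliminate column x_2 from the other rows.
In the new row 1, the RHS entry is the old entry divided by the pivot: 16/1 = 16.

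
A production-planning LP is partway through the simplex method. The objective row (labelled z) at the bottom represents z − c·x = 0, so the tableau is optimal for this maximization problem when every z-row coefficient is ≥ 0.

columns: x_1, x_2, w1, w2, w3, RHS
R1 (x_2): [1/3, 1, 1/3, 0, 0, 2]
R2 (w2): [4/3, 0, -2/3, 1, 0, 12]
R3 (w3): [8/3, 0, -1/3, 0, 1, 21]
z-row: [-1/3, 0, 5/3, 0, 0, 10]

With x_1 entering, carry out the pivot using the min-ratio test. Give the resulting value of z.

Ratio test on column x_1 — row 1: 2/(1/3) = 6; row 2: 12/(4/3) = 9; row 3: 21/(8/3) = 63/8. Minimum is 6 at row 1 (x_2 leaves); pivot element 1/3.
Pivot on row 1; the z-row RHS becomes 10 − (-1/3)·6 = 12.

12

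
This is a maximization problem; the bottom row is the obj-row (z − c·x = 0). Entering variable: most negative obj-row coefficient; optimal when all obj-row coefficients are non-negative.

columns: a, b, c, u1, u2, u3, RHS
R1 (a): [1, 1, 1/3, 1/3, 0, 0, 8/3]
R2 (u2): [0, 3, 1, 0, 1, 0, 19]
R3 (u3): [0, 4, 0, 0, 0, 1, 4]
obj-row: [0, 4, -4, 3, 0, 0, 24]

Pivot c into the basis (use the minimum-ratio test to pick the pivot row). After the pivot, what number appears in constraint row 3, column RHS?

4

Ratio test on column c — row 1: (8/3)/(1/3) = 8; row 2: 19/1 = 19; row 3: entry 0 ≤ 0. Minimum is 8 at row 1 (a leaves); pivot element 1/3.
Divide row 1 by 1/3; eliminate column c from the other rows.
Row 3 update in column RHS: 4 − 0·8 = 4.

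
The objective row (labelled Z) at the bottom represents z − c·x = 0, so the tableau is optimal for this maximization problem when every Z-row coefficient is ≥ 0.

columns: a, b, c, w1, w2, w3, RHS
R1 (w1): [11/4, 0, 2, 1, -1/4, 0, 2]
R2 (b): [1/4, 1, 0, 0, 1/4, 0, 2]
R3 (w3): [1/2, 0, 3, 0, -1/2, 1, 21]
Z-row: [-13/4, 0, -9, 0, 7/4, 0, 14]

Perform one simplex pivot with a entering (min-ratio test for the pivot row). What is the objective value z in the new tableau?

180/11

Ratio test on column a — row 1: 2/(11/4) = 8/11; row 2: 2/(1/4) = 8; row 3: 21/(1/2) = 42. Minimum is 8/11 at row 1 (w1 leaves); pivot element 11/4.
Pivot on row 1; the Z-row RHS becomes 14 − (-13/4)·(8/11) = 180/11.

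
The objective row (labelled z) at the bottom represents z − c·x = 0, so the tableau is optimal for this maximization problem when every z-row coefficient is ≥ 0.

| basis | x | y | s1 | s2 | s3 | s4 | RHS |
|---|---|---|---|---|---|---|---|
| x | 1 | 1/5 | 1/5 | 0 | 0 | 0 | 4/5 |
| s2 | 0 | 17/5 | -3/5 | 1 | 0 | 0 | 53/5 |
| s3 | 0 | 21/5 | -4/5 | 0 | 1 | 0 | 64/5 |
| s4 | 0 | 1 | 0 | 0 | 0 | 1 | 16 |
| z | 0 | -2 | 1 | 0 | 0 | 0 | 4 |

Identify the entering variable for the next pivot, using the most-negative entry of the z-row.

y

Negative z-row entries: y: -2.
The most negative is -2 in column y, so y enters.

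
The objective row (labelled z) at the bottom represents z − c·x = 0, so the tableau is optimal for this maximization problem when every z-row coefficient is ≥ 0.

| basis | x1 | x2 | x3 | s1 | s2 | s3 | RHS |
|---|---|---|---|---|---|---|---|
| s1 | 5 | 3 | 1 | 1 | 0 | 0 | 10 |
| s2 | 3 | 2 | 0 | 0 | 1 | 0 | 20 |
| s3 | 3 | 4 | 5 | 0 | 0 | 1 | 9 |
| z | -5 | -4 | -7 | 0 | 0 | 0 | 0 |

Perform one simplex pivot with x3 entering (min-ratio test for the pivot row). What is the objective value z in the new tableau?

63/5

Ratio test on column x3 — row 1: 10/1 = 10; row 2: entry 0 ≤ 0; row 3: 9/5 = 9/5. Minimum is 9/5 at row 3 (s3 leaves); pivot element 5.
Pivot on row 3; the z-row RHS becomes 0 − (-7)·(9/5) = 63/5.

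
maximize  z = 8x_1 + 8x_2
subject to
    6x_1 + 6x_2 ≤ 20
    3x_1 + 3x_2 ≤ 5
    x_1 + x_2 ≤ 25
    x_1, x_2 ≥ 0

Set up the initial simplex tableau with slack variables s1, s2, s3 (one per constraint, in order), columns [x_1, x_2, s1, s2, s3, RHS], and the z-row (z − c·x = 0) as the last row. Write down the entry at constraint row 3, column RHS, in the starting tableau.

The RHS of constraint 3 is b_3 = 25.

25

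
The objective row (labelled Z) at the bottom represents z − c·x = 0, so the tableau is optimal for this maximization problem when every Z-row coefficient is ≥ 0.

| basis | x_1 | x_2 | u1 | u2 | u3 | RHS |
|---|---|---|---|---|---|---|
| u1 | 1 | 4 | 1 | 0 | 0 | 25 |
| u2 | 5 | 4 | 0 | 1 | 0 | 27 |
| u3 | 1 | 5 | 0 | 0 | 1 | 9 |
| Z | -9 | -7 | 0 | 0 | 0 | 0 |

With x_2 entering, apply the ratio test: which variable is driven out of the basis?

u3

Column x_2 entries and ratios — u1: 25/4 = 25/4; u2: 27/4 = 27/4; u3: 9/5 = 9/5.
Smallest ratio is 9/5 in the row of u3, so u3 leaves.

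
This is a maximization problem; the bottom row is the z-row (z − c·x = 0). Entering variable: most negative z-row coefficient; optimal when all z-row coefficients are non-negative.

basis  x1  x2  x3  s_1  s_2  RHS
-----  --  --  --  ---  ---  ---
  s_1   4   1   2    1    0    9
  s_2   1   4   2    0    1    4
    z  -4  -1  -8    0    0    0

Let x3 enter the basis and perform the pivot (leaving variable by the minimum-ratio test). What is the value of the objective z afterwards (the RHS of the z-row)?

16

Ratio test on column x3 — row 1: 9/2 = 9/2; row 2: 4/2 = 2. Minimum is 2 at row 2 (s_2 leaves); pivot element 2.
Pivot on row 2; the z-row RHS becomes 0 − (-8)·2 = 16.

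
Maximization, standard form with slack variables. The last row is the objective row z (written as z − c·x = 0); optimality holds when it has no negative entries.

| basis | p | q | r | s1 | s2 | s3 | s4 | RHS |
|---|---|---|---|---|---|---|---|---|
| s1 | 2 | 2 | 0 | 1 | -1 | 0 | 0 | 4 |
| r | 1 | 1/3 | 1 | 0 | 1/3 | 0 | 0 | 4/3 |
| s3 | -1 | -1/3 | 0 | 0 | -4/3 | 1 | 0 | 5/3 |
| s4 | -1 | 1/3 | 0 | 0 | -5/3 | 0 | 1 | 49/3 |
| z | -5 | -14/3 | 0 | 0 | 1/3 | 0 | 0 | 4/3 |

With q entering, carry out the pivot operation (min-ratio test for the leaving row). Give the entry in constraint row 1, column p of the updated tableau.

Ratio test on column q — row 1: 4/2 = 2; row 2: (4/3)/(1/3) = 4; row 3: entry -1/3 ≤ 0; row 4: (49/3)/(1/3) = 49. Minimum is 2 at row 1 (s1 leaves); pivot element 2.
Divide row 1 by 2; eliminate column q from the other rows.
In the new row 1, the p entry is the old entry divided by the pivot: 2/2 = 1.

1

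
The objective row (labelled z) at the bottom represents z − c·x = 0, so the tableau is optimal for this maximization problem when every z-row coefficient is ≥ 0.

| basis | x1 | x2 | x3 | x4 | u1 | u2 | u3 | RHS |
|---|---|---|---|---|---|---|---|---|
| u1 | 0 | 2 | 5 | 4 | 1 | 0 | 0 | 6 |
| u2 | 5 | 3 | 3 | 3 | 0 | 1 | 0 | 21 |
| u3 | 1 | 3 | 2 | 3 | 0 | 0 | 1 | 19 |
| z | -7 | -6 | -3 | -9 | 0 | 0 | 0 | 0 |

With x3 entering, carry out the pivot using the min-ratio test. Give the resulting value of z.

Ratio test on column x3 — row 1: 6/5 = 6/5; row 2: 21/3 = 7; row 3: 19/2 = 19/2. Minimum is 6/5 at row 1 (u1 leaves); pivot element 5.
Pivot on row 1; the z-row RHS becomes 0 − (-3)·(6/5) = 18/5.

18/5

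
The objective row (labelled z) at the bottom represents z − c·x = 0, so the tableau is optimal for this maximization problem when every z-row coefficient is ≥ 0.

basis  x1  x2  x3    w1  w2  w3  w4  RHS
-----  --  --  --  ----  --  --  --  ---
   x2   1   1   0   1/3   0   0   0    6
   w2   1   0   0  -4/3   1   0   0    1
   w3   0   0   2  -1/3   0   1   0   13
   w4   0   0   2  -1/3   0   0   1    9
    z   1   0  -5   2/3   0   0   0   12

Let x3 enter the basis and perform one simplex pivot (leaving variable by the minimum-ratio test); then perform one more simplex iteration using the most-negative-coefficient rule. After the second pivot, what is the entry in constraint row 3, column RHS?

4

Ratio test on column x3 — row 1: entry 0 ≤ 0; row 2: entry 0 ≤ 0; row 3: 13/2 = 13/2; row 4: 9/2 = 9/2. Minimum is 9/2 at row 4 (w4 leaves); pivot element 2.
Divide row 4 by 2; eliminate column x3 from the other rows.
Second iteration: most negative z-row entry is -1/6 in column w1, so w1 enters.
Ratio test on column w1 — row 1: 6/(1/3) = 18; row 2: entry -4/3 ≤ 0; row 3: entry 0 ≤ 0; row 4: entry -1/6 ≤ 0. Minimum is 18 at row 1 (x2 leaves); pivot element 1/3.
Divide row 1 by 1/3; eliminate column w1 from the other rows.
After both pivots, the entry at constraint row 3, column RHS is 4.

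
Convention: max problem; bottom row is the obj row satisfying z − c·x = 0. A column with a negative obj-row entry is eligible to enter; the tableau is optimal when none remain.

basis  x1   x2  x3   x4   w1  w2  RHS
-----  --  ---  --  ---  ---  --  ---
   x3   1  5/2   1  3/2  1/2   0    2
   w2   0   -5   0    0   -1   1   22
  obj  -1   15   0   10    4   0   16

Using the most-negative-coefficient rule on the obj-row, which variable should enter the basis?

Negative obj-row entries: x1: -1.
The most negative is -1 in column x1, so x1 enters.

x1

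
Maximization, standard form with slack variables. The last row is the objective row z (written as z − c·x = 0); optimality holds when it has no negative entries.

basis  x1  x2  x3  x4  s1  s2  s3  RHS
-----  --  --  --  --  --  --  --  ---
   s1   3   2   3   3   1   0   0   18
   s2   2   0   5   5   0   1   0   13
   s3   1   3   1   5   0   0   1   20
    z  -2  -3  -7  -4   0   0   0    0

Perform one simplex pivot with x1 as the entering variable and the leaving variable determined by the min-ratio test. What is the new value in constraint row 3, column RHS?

14

Ratio test on column x1 — row 1: 18/3 = 6; row 2: 13/2 = 13/2; row 3: 20/1 = 20. Minimum is 6 at row 1 (s1 leaves); pivot element 3.
Divide row 1 by 3; eliminate column x1 from the other rows.
Row 3 update in column RHS: 20 − 1·6 = 14.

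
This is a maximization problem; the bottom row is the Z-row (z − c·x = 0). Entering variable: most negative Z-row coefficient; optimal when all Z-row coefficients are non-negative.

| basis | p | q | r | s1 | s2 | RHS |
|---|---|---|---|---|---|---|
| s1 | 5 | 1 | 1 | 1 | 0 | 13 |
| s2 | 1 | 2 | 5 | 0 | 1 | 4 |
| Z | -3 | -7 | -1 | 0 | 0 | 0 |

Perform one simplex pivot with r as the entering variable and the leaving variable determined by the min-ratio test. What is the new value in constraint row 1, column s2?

-1/5

Ratio test on column r — row 1: 13/1 = 13; row 2: 4/5 = 4/5. Minimum is 4/5 at row 2 (s2 leaves); pivot element 5.
Divide row 2 by 5; eliminate column r from the other rows.
Row 1 update in column s2: 0 − 1·(1/5) = -1/5.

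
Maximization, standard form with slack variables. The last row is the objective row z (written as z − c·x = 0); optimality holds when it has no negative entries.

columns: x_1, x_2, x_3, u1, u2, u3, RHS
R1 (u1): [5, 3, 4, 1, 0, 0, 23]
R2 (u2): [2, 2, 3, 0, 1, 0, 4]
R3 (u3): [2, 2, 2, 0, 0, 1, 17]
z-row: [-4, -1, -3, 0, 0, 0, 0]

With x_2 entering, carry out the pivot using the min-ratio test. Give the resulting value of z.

2

Ratio test on column x_2 — row 1: 23/3 = 23/3; row 2: 4/2 = 2; row 3: 17/2 = 17/2. Minimum is 2 at row 2 (u2 leaves); pivot element 2.
Pivot on row 2; the z-row RHS becomes 0 − (-1)·2 = 2.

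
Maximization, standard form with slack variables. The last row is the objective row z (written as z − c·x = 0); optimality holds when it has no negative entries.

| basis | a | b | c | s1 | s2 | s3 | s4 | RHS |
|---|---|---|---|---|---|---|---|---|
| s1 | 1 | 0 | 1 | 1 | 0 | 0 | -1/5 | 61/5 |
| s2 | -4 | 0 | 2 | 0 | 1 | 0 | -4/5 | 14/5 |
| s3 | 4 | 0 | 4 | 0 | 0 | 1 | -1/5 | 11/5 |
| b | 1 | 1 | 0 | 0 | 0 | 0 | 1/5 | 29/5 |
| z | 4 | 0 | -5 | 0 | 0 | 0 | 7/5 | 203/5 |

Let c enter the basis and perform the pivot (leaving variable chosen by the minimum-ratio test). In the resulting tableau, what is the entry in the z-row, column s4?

Ratio test on column c — row 1: (61/5)/1 = 61/5; row 2: (14/5)/2 = 7/5; row 3: (11/5)/4 = 11/20; row 4: entry 0 ≤ 0. Minimum is 11/20 at row 3 (s3 leaves); pivot element 4.
Divide row 3 by 4; eliminate column c from the other rows.
z-row update in column s4: 7/5 − (-5)·(-1/20) = 23/20.

23/20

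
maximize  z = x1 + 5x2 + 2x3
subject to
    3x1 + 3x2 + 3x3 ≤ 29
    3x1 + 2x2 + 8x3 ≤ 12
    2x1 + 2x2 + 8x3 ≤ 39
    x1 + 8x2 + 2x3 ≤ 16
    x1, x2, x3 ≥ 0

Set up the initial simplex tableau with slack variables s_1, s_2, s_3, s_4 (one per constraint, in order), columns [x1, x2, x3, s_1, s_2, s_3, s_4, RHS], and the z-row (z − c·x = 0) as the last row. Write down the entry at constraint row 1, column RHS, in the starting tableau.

The RHS of constraint 1 is b_1 = 29.

29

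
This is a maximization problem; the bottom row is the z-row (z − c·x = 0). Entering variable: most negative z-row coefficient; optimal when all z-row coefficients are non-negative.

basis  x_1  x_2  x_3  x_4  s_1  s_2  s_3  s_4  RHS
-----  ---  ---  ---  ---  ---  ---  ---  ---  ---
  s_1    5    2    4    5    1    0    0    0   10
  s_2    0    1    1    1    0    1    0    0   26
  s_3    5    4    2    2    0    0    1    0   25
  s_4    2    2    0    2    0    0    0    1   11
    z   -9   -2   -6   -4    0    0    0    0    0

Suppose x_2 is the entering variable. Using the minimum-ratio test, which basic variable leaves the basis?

s_1

Column x_2 entries and ratios — s_1: 10/2 = 5; s_2: 26/1 = 26; s_3: 25/4 = 25/4; s_4: 11/2 = 11/2.
Smallest ratio is 5 in the row of s_1, so s_1 leaves.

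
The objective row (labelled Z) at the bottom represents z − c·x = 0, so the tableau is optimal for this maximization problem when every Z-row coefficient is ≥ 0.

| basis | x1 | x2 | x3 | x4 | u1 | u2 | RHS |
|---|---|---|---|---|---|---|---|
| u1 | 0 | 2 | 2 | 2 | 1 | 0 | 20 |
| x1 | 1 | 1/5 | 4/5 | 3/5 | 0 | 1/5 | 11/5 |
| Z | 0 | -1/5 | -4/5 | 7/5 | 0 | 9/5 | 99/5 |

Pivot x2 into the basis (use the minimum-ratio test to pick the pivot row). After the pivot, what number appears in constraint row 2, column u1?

-1/10

Ratio test on column x2 — row 1: 20/2 = 10; row 2: (11/5)/(1/5) = 11. Minimum is 10 at row 1 (u1 leaves); pivot element 2.
Divide row 1 by 2; eliminate column x2 from the other rows.
Row 2 update in column u1: 0 − (1/5)·(1/2) = -1/10.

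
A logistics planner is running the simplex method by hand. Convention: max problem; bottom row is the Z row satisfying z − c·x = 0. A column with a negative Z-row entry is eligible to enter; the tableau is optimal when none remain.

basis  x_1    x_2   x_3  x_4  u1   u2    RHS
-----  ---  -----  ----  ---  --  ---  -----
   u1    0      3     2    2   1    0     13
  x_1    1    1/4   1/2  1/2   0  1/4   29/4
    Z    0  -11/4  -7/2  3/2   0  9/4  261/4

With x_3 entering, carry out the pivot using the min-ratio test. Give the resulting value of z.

88

Ratio test on column x_3 — row 1: 13/2 = 13/2; row 2: (29/4)/(1/2) = 29/2. Minimum is 13/2 at row 1 (u1 leaves); pivot element 2.
Pivot on row 1; the Z-row RHS becomes 261/4 − (-7/2)·(13/2) = 88.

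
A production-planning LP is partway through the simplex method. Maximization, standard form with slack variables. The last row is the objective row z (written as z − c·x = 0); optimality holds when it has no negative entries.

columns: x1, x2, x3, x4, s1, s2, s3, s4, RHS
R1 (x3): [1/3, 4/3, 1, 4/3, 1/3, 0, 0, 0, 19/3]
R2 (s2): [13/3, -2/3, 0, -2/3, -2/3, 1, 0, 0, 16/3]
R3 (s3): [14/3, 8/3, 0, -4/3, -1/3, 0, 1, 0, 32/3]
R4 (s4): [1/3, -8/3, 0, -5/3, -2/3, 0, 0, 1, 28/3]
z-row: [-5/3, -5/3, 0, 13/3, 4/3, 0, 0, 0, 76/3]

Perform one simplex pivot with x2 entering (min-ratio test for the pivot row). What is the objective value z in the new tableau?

32

Ratio test on column x2 — row 1: (19/3)/(4/3) = 19/4; row 2: entry -2/3 ≤ 0; row 3: (32/3)/(8/3) = 4; row 4: entry -8/3 ≤ 0. Minimum is 4 at row 3 (s3 leaves); pivot element 8/3.
Pivot on row 3; the z-row RHS becomes 76/3 − (-5/3)·4 = 32.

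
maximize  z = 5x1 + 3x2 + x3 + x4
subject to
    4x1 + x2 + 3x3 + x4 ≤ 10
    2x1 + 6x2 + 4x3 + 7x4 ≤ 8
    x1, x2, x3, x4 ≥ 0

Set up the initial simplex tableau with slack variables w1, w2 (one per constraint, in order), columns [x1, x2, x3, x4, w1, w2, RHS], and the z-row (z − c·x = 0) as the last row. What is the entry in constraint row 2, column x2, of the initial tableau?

Constraint 2 has coefficient 6 on x2.

6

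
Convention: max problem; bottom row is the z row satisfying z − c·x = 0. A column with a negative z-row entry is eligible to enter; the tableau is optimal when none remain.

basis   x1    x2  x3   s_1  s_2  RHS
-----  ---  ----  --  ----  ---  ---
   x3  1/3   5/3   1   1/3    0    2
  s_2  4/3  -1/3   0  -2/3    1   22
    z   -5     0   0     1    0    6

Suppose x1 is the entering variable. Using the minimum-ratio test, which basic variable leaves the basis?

Column x1 entries and ratios — x3: 2/(1/3) = 6; s_2: 22/(4/3) = 33/2.
Smallest ratio is 6 in the row of x3, so x3 leaves.

x3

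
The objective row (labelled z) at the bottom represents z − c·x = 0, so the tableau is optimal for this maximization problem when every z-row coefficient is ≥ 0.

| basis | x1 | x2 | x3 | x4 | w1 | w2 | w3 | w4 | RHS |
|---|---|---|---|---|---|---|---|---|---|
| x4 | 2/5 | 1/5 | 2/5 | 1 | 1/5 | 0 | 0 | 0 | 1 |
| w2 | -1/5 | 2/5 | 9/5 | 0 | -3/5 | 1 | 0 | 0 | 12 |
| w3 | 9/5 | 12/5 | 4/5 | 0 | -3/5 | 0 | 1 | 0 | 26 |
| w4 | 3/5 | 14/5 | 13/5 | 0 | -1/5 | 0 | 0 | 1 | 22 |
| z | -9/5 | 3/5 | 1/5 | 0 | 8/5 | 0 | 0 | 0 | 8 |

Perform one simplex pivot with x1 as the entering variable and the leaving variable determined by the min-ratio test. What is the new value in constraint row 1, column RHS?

5/2

Ratio test on column x1 — row 1: 1/(2/5) = 5/2; row 2: entry -1/5 ≤ 0; row 3: 26/(9/5) = 130/9; row 4: 22/(3/5) = 110/3. Minimum is 5/2 at row 1 (x4 leaves); pivot element 2/5.
Divide row 1 by 2/5; eliminate column x1 from the other rows.
In the new row 1, the RHS entry is the old entry divided by the pivot: 1/(2/5) = 5/2.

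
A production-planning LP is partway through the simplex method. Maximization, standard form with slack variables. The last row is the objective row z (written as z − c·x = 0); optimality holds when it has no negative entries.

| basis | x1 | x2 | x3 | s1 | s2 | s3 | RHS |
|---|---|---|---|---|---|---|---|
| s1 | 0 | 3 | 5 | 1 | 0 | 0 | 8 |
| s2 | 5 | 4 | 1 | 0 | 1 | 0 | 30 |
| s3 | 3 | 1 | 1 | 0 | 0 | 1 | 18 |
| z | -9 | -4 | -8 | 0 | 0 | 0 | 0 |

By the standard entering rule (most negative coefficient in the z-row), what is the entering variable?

Negative z-row entries: x1: -9, x2: -4, x3: -8.
The most negative is -9 in column x1, so x1 enters.

x1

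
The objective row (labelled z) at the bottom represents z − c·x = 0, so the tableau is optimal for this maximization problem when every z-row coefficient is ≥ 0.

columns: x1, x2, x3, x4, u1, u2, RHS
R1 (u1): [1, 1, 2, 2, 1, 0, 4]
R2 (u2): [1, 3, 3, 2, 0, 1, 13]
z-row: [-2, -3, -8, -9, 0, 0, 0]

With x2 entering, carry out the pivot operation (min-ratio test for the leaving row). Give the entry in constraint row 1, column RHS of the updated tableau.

4

Ratio test on column x2 — row 1: 4/1 = 4; row 2: 13/3 = 13/3. Minimum is 4 at row 1 (u1 leaves); pivot element 1.
Divide row 1 by 1; eliminate column x2 from the other rows.
In the new row 1, the RHS entry is the old entry divided by the pivot: 4/1 = 4.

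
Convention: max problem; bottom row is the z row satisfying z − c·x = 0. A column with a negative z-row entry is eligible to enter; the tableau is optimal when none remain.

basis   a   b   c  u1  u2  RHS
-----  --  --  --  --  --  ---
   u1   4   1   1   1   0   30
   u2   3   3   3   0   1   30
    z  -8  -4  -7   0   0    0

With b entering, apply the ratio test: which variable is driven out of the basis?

u2

Column b entries and ratios — u1: 30/1 = 30; u2: 30/3 = 10.
Smallest ratio is 10 in the row of u2, so u2 leaves.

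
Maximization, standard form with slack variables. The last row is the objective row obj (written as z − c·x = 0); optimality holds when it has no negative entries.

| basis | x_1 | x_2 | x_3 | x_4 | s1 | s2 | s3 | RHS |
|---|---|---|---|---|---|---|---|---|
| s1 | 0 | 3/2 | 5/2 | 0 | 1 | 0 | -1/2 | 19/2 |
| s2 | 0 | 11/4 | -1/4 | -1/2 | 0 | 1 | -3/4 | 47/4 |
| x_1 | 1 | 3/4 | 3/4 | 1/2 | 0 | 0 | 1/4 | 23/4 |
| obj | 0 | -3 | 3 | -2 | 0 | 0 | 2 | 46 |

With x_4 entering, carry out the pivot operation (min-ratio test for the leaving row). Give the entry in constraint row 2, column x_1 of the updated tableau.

1

Ratio test on column x_4 — row 1: entry 0 ≤ 0; row 2: entry -1/2 ≤ 0; row 3: (23/4)/(1/2) = 23/2. Minimum is 23/2 at row 3 (x_1 leaves); pivot element 1/2.
Divide row 3 by 1/2; eliminate column x_4 from the other rows.
Row 2 update in column x_1: 0 − (-1/2)·2 = 1.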